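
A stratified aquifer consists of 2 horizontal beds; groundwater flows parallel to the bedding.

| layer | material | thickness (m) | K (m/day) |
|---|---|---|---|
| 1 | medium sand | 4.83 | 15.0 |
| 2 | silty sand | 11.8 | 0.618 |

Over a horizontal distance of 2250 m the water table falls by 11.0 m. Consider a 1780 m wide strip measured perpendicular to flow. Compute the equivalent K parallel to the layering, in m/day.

Flow is parallel to layering, so each bed carries its own Darcy discharge and the transmissivities add.
Σ(K_i·b_i) = 15.0×4.83 + 0.618×11.8 = 79.74 m²/day.
Total thickness b = 16.63 m, so K_eq = Σ(K_i·b_i)/b = 4.795 m/day.

4.80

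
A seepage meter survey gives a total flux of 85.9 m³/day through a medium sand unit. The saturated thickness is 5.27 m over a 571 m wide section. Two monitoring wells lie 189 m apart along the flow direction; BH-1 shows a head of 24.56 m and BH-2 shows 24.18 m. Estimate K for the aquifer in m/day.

Cross-sectional area A = 571 × 5.27 = 3009 m².
Hydraulic gradient i = (24.56 − 24.18) / 189 = 0.38 / 189 = 0.002011.
From Q = K·A·i, K = Q / (A·i) = 85.9 / (3009 × 0.002011) = 14.20 m/day.

14.2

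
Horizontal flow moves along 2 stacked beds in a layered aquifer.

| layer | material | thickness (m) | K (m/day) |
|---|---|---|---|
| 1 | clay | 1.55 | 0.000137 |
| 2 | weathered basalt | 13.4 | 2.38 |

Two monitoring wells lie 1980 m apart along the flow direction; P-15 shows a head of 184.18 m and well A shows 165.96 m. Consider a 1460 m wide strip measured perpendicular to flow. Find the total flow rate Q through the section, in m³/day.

Flow is parallel to layering, so each bed carries its own Darcy discharge and the transmissivities add.
Σ(K_i·b_i) = 0.000137×1.55 + 2.38×13.4 = 31.89 m²/day.
Hydraulic gradient i = (184.18 − 165.96) / 1980 = 18.22 / 1980 = 0.009202.
Q = Σ(K_i·b_i) · W · i = 31.89 × 1460 × 0.009202 = 428.5 m³/day.

428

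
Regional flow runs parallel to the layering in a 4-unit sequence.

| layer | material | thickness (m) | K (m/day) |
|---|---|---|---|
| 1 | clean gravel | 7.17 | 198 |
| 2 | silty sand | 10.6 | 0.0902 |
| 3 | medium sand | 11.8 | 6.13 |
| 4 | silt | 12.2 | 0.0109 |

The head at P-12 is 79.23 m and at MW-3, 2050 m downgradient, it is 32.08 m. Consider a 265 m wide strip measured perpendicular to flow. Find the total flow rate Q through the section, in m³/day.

9100

Flow is parallel to layering, so each bed carries its own Darcy discharge and the transmissivities add.
Σ(K_i·b_i) = 198×7.17 + 0.0902×10.6 + 6.13×11.8 + 0.0109×12.2 = 1493 m²/day.
Hydraulic gradient i = (79.23 − 32.08) / 2050 = 47.15 / 2050 = 0.02300.
Q = Σ(K_i·b_i) · W · i = 1493 × 265 × 0.02300 = 9100 m³/day.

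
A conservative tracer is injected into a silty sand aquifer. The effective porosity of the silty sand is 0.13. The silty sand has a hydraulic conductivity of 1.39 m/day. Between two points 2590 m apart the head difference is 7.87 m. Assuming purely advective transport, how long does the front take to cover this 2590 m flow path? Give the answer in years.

Hydraulic gradient i = Δh / L = 7.87 / 2590 = 0.003039.
Darcy flux q = K · i = 1.390 × 0.003039 = 0.004224 m/day.
Seepage velocity v = q / n_e = 0.004224 / 0.13 = 0.03249 m/day.
Travel time t = L / v = 2590 / 0.03249 = 79717 days = 218.3 years.

218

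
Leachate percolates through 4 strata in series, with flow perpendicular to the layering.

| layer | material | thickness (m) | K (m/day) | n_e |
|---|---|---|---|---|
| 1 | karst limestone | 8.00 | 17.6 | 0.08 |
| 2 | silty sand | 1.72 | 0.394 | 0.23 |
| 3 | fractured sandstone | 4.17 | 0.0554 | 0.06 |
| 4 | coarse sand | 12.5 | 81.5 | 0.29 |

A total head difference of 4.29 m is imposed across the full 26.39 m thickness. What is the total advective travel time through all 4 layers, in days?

91.9

With flow normal to the layers, continuity requires the same specific discharge q through every layer.
Σ(b_i/K_i) = 8.00/17.6 + 1.72/0.394 + 4.17/0.0554 + 12.5/81.5 = 80.24 d.
q = Δh / Σ(b_i/K_i) = 4.29 / 80.24 = 0.05346 m/day.
In each layer the seepage velocity is v_i = q/n_i, so the layer transit time is t_i = b_i·n_i / q:
  layer 1 (karst limestone): t_1 = 8.00 × 0.08 / 0.05346 = 11.97 d
  layer 2 (silty sand): t_2 = 1.72 × 0.23 / 0.05346 = 7.400 d
  layer 3 (fractured sandstone): t_3 = 4.17 × 0.06 / 0.05346 = 4.680 d
  layer 4 (coarse sand): t_4 = 12.5 × 0.29 / 0.05346 = 67.81 d
Total t = Σ t_i = 91.86 days.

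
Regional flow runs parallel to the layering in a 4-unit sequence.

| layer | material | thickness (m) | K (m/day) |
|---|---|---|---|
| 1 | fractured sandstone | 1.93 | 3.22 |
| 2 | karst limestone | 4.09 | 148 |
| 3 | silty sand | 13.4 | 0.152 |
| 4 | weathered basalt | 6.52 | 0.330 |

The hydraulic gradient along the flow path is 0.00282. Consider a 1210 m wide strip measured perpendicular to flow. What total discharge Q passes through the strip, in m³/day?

Flow is parallel to layering, so each bed carries its own Darcy discharge and the transmissivities add.
Σ(K_i·b_i) = 3.22×1.93 + 148×4.09 + 0.152×13.4 + 0.330×6.52 = 615.7 m²/day.
Hydraulic gradient i = 0.00282.
Q = Σ(K_i·b_i) · W · i = 615.7 × 1210 × 0.002820 = 2101 m³/day.

2100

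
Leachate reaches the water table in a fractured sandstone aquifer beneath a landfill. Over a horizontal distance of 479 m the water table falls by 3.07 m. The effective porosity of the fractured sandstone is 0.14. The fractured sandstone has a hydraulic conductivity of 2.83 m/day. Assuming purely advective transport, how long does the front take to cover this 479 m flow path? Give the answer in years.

Hydraulic gradient i = Δh / L = 3.07 / 479 = 0.006409.
Darcy flux q = K · i = 2.830 × 0.006409 = 0.01814 m/day.
Seepage velocity v = q / n_e = 0.01814 / 0.14 = 0.1296 m/day.
Travel time t = L / v = 479 / 0.1296 = 3697 days = 10.12 years.

10.1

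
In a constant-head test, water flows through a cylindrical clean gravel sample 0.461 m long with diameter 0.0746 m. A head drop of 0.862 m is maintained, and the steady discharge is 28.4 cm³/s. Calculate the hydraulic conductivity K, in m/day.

300

Cross-sectional area A = π·(d/2)² = π × (0.0746/2)² = 0.004371 m².
Convert discharge: 28.4 cm³/s = 2.840e-05 m³/s.
Darcy's law rearranged: K = Q·L / (A·Δh) = 2.840e-05 × 0.461 / (0.004371 × 0.862) = 0.003475 m/s = 300.2 m/day.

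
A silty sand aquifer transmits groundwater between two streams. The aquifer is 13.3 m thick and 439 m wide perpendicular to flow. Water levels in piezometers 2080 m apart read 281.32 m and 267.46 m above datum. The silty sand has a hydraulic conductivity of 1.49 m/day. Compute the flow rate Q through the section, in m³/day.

Cross-sectional area A = 439 × 13.3 = 5839 m².
Hydraulic gradient i = (281.32 − 267.46) / 2080 = 13.86 / 2080 = 0.006663.
Darcy's law: Q = K · A · i = 1.490 × 5839 × 0.006663 = 57.97 m³/day.

58.0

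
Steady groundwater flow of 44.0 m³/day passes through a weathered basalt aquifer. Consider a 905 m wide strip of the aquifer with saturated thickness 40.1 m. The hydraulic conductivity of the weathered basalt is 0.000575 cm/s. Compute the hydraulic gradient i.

0.00244

Convert K: 0.000575 cm/s × 864 = 0.4968 m/day.
Cross-sectional area A = 905 × 40.1 = 36290 m².
From Q = K·A·i, i = Q / (K·A) = 44.0 / (0.4968 × 36290) = 0.002440.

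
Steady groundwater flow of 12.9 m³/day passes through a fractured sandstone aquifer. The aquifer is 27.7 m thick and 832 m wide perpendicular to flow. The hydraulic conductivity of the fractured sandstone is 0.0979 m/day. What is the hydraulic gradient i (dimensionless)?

Cross-sectional area A = 832 × 27.7 = 23046 m².
From Q = K·A·i, i = Q / (K·A) = 12.9 / (0.09790 × 23046) = 0.005717.

0.00572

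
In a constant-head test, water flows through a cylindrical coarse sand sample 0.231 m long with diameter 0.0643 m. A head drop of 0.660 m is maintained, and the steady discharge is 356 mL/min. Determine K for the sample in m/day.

Cross-sectional area A = π·(d/2)² = π × (0.0643/2)² = 0.003247 m².
Convert discharge: 356 mL/min = 5.933e-06 m³/s.
Darcy's law rearranged: K = Q·L / (A·Δh) = 5.933e-06 × 0.231 / (0.003247 × 0.660) = 0.0006395 m/s = 55.25 m/day.

55.3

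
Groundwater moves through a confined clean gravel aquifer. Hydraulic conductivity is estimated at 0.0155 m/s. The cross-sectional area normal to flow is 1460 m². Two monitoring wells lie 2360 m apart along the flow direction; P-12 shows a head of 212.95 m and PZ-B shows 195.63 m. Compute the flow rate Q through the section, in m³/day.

14300

Convert K: 0.0155 m/s × 86400 = 1339 m/day.
Hydraulic gradient i = (212.95 − 195.63) / 2360 = 17.32 / 2360 = 0.007339.
Darcy's law: Q = K · A · i = 1339 × 1460 × 0.007339 = 14349 m³/day.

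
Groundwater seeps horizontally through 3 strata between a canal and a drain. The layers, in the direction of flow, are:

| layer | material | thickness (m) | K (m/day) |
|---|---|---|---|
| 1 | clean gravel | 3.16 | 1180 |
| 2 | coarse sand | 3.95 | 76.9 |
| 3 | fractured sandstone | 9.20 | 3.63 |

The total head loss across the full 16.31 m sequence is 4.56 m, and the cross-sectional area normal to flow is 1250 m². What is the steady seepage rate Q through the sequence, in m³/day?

2200

Flow is perpendicular to layering, so the layers act in series and the equivalent K is the thickness-weighted harmonic mean.
Total thickness L = 3.16 + 3.95 + 9.20 = 16.31 m.
Σ(b_i/K_i) = 3.16/1180 + 3.95/76.9 + 9.20/3.63 = 2.588 d.
K_eq = L / Σ(b_i/K_i) = 16.31 / 2.588 = 6.301 m/day.
Q = K_eq · A · (Δh/L) = 6.301 × 1250 × (4.56/16.31) = 2202 m³/day.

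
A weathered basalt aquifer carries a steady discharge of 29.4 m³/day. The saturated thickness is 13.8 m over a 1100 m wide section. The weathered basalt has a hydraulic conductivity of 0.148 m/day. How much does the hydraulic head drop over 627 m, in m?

8.21

Cross-sectional area A = 1100 × 13.8 = 15180 m².
From Q = K·A·i, i = Q / (K·A) = 29.4 / (0.1480 × 15180) = 0.01309.
Head loss Δh = i · L = 0.01309 × 627 = 8.205 m.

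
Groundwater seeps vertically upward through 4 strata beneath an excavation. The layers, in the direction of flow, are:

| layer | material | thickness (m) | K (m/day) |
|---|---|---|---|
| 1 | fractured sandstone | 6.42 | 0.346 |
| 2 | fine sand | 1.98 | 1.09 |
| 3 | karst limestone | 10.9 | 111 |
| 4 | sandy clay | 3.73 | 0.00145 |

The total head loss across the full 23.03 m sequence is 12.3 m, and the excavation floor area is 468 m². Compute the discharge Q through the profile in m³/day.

Flow is perpendicular to layering, so the layers act in series and the equivalent K is the thickness-weighted harmonic mean.
Total thickness L = 6.42 + 1.98 + 10.9 + 3.73 = 23.03 m.
Σ(b_i/K_i) = 6.42/0.346 + 1.98/1.09 + 10.9/111 + 3.73/0.00145 = 2593 d.
K_eq = L / Σ(b_i/K_i) = 23.03 / 2593 = 0.008882 m/day.
Q = K_eq · A · (Δh/L) = 0.008882 × 468 × (12.3/23.03) = 2.220 m³/day.

2.22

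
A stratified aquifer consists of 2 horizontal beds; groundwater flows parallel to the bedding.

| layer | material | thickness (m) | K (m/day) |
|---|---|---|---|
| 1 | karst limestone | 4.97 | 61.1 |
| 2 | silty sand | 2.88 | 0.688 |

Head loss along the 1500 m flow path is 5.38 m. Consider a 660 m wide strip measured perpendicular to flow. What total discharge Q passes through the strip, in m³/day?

Flow is parallel to layering, so each bed carries its own Darcy discharge and the transmissivities add.
Σ(K_i·b_i) = 61.1×4.97 + 0.688×2.88 = 305.6 m²/day.
Hydraulic gradient i = Δh / L = 5.38 / 1500 = 0.003587.
Q = Σ(K_i·b_i) · W · i = 305.6 × 660 × 0.003587 = 723.5 m³/day.

724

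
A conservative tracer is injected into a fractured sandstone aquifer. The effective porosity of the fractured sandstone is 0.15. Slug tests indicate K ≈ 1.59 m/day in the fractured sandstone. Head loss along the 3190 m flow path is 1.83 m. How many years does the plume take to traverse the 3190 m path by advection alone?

Hydraulic gradient i = Δh / L = 1.83 / 3190 = 0.0005737.
Darcy flux q = K · i = 1.590 × 0.0005737 = 0.0009121 m/day.
Seepage velocity v = q / n_e = 0.0009121 / 0.15 = 0.006081 m/day.
Travel time t = L / v = 3190 / 0.006081 = 5.246e+05 days = 1436 years.

1440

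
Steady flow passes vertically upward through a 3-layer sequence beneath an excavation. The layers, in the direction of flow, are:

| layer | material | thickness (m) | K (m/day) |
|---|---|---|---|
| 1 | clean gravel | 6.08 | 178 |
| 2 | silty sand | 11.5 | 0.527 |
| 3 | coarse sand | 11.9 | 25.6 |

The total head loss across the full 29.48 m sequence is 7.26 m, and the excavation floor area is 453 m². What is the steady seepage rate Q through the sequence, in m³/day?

Flow is perpendicular to layering, so the layers act in series and the equivalent K is the thickness-weighted harmonic mean.
Total thickness L = 6.08 + 11.5 + 11.9 = 29.48 m.
Σ(b_i/K_i) = 6.08/178 + 11.5/0.527 + 11.9/25.6 = 22.32 d.
K_eq = L / Σ(b_i/K_i) = 29.48 / 22.32 = 1.321 m/day.
Q = K_eq · A · (Δh/L) = 1.321 × 453 × (7.26/29.48) = 147.3 m³/day.

147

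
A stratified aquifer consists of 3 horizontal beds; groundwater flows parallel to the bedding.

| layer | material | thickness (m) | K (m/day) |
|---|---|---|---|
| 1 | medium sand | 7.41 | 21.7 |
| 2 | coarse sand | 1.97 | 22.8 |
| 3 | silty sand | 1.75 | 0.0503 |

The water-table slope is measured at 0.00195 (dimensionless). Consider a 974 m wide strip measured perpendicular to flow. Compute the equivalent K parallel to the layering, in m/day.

18.5

Flow is parallel to layering, so each bed carries its own Darcy discharge and the transmissivities add.
Σ(K_i·b_i) = 21.7×7.41 + 22.8×1.97 + 0.0503×1.75 = 205.8 m²/day.
Total thickness b = 11.13 m, so K_eq = Σ(K_i·b_i)/b = 18.49 m/day.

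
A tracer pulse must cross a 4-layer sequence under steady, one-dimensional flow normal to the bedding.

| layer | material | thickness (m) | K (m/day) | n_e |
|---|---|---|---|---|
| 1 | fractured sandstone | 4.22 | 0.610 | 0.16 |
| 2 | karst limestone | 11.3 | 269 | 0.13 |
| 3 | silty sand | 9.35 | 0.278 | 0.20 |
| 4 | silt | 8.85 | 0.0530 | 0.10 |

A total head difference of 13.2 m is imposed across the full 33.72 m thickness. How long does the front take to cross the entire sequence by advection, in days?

77.0

With flow normal to the layers, continuity requires the same specific discharge q through every layer.
Σ(b_i/K_i) = 4.22/0.610 + 11.3/269 + 9.35/0.278 + 8.85/0.0530 = 207.6 d.
q = Δh / Σ(b_i/K_i) = 13.2 / 207.6 = 0.06359 m/day.
In each layer the seepage velocity is v_i = q/n_i, so the layer transit time is t_i = b_i·n_i / q:
  layer 1 (fractured sandstone): t_1 = 4.22 × 0.16 / 0.06359 = 10.62 d
  layer 2 (karst limestone): t_2 = 11.3 × 0.13 / 0.06359 = 23.10 d
  layer 3 (silty sand): t_3 = 9.35 × 0.20 / 0.06359 = 29.41 d
  layer 4 (silt): t_4 = 8.85 × 0.10 / 0.06359 = 13.92 d
Total t = Σ t_i = 77.04 days.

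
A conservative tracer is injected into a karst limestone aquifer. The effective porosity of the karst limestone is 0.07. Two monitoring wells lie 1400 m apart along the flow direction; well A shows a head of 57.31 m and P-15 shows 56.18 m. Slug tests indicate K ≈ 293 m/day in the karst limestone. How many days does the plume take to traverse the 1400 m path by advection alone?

414

Hydraulic gradient i = (57.31 − 56.18) / 1400 = 1.13 / 1400 = 0.0008071.
Darcy flux q = K · i = 293.0 × 0.0008071 = 0.2365 m/day.
Seepage velocity v = q / n_e = 0.2365 / 0.07 = 3.378 m/day.
Travel time t = L / v = 1400 / 3.378 = 414.4 days.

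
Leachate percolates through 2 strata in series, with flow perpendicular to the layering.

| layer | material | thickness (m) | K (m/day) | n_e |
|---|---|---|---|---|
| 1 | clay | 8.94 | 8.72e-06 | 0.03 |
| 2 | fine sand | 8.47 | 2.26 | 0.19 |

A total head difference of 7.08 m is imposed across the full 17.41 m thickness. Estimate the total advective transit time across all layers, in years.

With flow normal to the layers, continuity requires the same specific discharge q through every layer.
Σ(b_i/K_i) = 8.94/8.72e-06 + 8.47/2.26 = 1.025e+06 d.
q = Δh / Σ(b_i/K_i) = 7.08 / 1.025e+06 = 6.906e-06 m/day.
In each layer the seepage velocity is v_i = q/n_i, so the layer transit time is t_i = b_i·n_i / q:
  layer 1 (clay): t_1 = 8.94 × 0.03 / 6.906e-06 = 38837 d
  layer 2 (fine sand): t_2 = 8.47 × 0.19 / 6.906e-06 = 2.330e+05 d
Total t = Σ t_i = 2.719e+05 days = 744.4 years.

744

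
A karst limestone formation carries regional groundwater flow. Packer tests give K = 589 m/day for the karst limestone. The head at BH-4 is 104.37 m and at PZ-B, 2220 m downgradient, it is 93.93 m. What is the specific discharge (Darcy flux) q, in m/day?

2.77

Hydraulic gradient i = (104.37 − 93.93) / 2220 = 10.44 / 2220 = 0.004703.
Specific discharge q = K · i = 589.0 × 0.004703 = 2.770 m/day.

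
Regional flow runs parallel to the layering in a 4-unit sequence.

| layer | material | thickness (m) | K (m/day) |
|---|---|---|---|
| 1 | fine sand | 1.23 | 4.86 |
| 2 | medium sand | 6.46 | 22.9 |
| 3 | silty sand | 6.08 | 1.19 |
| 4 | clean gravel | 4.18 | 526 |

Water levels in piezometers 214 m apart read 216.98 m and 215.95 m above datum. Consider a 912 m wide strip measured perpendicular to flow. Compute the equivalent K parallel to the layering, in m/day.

Flow is parallel to layering, so each bed carries its own Darcy discharge and the transmissivities add.
Σ(K_i·b_i) = 4.86×1.23 + 22.9×6.46 + 1.19×6.08 + 526×4.18 = 2360 m²/day.
Total thickness b = 17.95 m, so K_eq = Σ(K_i·b_i)/b = 131.5 m/day.

131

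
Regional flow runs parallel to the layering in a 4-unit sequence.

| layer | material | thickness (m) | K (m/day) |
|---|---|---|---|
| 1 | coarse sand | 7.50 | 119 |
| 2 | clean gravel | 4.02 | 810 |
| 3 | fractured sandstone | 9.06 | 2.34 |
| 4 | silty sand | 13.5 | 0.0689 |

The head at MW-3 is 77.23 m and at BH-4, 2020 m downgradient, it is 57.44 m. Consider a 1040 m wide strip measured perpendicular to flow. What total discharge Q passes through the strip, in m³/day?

42500

Flow is parallel to layering, so each bed carries its own Darcy discharge and the transmissivities add.
Σ(K_i·b_i) = 119×7.50 + 810×4.02 + 2.34×9.06 + 0.0689×13.5 = 4171 m²/day.
Hydraulic gradient i = (77.23 − 57.44) / 2020 = 19.79 / 2020 = 0.009797.
Q = Σ(K_i·b_i) · W · i = 4171 × 1040 × 0.009797 = 42496 m³/day.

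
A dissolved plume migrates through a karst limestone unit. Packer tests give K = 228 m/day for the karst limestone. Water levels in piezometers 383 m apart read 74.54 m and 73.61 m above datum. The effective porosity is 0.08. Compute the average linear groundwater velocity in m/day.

6.92

Hydraulic gradient i = (74.54 − 73.61) / 383 = 0.93 / 383 = 0.002428.
Darcy flux q = K · i = 228.0 × 0.002428 = 0.5536 m/day.
Seepage velocity v = q / n_e = 0.5536 / 0.08 = 6.920 m/day.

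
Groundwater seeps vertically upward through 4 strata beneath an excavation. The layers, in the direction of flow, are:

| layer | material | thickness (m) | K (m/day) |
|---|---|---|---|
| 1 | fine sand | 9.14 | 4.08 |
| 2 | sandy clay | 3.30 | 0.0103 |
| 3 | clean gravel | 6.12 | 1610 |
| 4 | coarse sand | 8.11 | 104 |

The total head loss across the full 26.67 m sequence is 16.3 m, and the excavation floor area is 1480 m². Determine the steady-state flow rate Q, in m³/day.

Flow is perpendicular to layering, so the layers act in series and the equivalent K is the thickness-weighted harmonic mean.
Total thickness L = 9.14 + 3.30 + 6.12 + 8.11 = 26.67 m.
Σ(b_i/K_i) = 9.14/4.08 + 3.30/0.0103 + 6.12/1610 + 8.11/104 = 322.7 d.
K_eq = L / Σ(b_i/K_i) = 26.67 / 322.7 = 0.08264 m/day.
Q = K_eq · A · (Δh/L) = 0.08264 × 1480 × (16.3/26.67) = 74.75 m³/day.

74.8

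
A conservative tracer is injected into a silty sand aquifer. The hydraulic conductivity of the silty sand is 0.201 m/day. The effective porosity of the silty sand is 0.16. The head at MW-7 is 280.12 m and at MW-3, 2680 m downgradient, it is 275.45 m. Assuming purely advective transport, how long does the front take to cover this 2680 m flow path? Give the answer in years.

3350

Hydraulic gradient i = (280.12 − 275.45) / 2680 = 4.67 / 2680 = 0.001743.
Darcy flux q = K · i = 0.2010 × 0.001743 = 0.0003503 m/day.
Seepage velocity v = q / n_e = 0.0003503 / 0.16 = 0.002189 m/day.
Travel time t = L / v = 2680 / 0.002189 = 1.224e+06 days = 3352 years.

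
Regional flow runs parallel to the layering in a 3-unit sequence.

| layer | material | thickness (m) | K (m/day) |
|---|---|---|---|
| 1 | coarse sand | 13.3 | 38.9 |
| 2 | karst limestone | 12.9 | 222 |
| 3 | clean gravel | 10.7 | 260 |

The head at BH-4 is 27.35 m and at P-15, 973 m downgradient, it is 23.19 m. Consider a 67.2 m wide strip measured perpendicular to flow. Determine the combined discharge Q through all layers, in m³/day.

1770

Flow is parallel to layering, so each bed carries its own Darcy discharge and the transmissivities add.
Σ(K_i·b_i) = 38.9×13.3 + 222×12.9 + 260×10.7 = 6163 m²/day.
Hydraulic gradient i = (27.35 − 23.19) / 973 = 4.16 / 973 = 0.004275.
Q = Σ(K_i·b_i) · W · i = 6163 × 67.2 × 0.004275 = 1771 m³/day.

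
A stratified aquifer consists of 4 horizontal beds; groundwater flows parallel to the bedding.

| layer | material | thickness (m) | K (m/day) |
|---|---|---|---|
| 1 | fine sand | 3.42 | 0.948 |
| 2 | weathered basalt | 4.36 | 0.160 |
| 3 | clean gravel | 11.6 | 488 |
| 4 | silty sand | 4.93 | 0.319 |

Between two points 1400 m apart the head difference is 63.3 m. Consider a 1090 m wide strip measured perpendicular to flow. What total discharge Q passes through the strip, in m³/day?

279000

Flow is parallel to layering, so each bed carries its own Darcy discharge and the transmissivities add.
Σ(K_i·b_i) = 0.948×3.42 + 0.160×4.36 + 488×11.6 + 0.319×4.93 = 5666 m²/day.
Hydraulic gradient i = Δh / L = 63.3 / 1400 = 0.04521.
Q = Σ(K_i·b_i) · W · i = 5666 × 1090 × 0.04521 = 2.793e+05 m³/day.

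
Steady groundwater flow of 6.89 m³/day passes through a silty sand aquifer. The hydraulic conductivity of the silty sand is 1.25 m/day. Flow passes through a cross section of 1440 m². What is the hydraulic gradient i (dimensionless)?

0.00383

From Q = K·A·i, i = Q / (K·A) = 6.89 / (1.250 × 1440) = 0.003828.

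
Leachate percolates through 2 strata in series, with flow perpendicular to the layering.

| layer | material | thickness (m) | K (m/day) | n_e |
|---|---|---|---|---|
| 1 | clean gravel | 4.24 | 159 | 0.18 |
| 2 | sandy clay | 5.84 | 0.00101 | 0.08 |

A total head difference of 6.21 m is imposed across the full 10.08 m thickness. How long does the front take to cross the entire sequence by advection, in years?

3.14

With flow normal to the layers, continuity requires the same specific discharge q through every layer.
Σ(b_i/K_i) = 4.24/159 + 5.84/0.00101 = 5782 d.
q = Δh / Σ(b_i/K_i) = 6.21 / 5782 = 0.001074 m/day.
In each layer the seepage velocity is v_i = q/n_i, so the layer transit time is t_i = b_i·n_i / q:
  layer 1 (clean gravel): t_1 = 4.24 × 0.18 / 0.001074 = 710.6 d
  layer 2 (sandy clay): t_2 = 5.84 × 0.08 / 0.001074 = 435.0 d
Total t = Σ t_i = 1146 days = 3.137 years.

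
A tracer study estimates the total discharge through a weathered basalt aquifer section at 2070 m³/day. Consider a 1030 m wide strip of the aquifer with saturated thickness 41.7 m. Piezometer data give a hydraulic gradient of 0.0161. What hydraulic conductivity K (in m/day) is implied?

2.99

Cross-sectional area A = 1030 × 41.7 = 42951 m².
Hydraulic gradient i = 0.0161.
From Q = K·A·i, K = Q / (A·i) = 2070 / (42951 × 0.01610) = 2.993 m/day.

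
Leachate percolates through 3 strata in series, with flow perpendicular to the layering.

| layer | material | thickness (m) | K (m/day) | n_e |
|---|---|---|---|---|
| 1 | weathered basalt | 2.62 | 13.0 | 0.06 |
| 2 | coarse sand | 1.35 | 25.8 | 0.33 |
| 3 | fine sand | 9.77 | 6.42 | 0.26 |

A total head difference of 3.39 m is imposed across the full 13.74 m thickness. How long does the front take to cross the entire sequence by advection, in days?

1.65

With flow normal to the layers, continuity requires the same specific discharge q through every layer.
Σ(b_i/K_i) = 2.62/13.0 + 1.35/25.8 + 9.77/6.42 = 1.776 d.
q = Δh / Σ(b_i/K_i) = 3.39 / 1.776 = 1.909 m/day.
In each layer the seepage velocity is v_i = q/n_i, so the layer transit time is t_i = b_i·n_i / q:
  layer 1 (weathered basalt): t_1 = 2.62 × 0.06 / 1.909 = 0.08234 d
  layer 2 (coarse sand): t_2 = 1.35 × 0.33 / 1.909 = 0.2334 d
  layer 3 (fine sand): t_3 = 9.77 × 0.26 / 1.909 = 1.331 d
Total t = Σ t_i = 1.646 days.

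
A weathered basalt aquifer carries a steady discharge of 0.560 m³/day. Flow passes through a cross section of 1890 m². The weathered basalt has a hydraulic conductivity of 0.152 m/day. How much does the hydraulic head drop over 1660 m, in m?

3.24

From Q = K·A·i, i = Q / (K·A) = 0.560 / (0.1520 × 1890) = 0.001949.
Head loss Δh = i · L = 0.001949 × 1660 = 3.236 m.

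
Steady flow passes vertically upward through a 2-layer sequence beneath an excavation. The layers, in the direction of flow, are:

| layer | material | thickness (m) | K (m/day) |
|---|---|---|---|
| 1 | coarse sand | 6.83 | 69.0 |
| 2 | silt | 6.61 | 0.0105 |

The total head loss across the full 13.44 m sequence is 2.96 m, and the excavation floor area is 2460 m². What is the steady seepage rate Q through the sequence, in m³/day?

11.6

Flow is perpendicular to layering, so the layers act in series and the equivalent K is the thickness-weighted harmonic mean.
Total thickness L = 6.83 + 6.61 = 13.44 m.
Σ(b_i/K_i) = 6.83/69.0 + 6.61/0.0105 = 629.6 d.
K_eq = L / Σ(b_i/K_i) = 13.44 / 629.6 = 0.02135 m/day.
Q = K_eq · A · (Δh/L) = 0.02135 × 2460 × (2.96/13.44) = 11.57 m³/day.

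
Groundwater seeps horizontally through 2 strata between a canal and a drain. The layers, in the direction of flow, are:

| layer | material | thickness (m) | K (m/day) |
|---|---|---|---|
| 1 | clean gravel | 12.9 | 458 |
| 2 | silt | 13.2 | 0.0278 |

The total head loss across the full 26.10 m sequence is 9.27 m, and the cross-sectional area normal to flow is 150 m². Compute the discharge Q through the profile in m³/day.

Flow is perpendicular to layering, so the layers act in series and the equivalent K is the thickness-weighted harmonic mean.
Total thickness L = 12.9 + 13.2 = 26.10 m.
Σ(b_i/K_i) = 12.9/458 + 13.2/0.0278 = 474.8 d.
K_eq = L / Σ(b_i/K_i) = 26.10 / 474.8 = 0.05496 m/day.
Q = K_eq · A · (Δh/L) = 0.05496 × 150 × (9.27/26.10) = 2.928 m³/day.

2.93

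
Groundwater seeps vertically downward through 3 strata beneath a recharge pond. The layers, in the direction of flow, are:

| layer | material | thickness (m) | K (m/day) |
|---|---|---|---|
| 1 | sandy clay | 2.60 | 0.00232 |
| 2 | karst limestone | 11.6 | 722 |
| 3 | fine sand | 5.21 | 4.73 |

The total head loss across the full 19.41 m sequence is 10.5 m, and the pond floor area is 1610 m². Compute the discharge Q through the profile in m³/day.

Flow is perpendicular to layering, so the layers act in series and the equivalent K is the thickness-weighted harmonic mean.
Total thickness L = 2.60 + 11.6 + 5.21 = 19.41 m.
Σ(b_i/K_i) = 2.60/0.00232 + 11.6/722 + 5.21/4.73 = 1122 d.
K_eq = L / Σ(b_i/K_i) = 19.41 / 1122 = 0.01730 m/day.
Q = K_eq · A · (Δh/L) = 0.01730 × 1610 × (10.5/19.41) = 15.07 m³/day.

15.1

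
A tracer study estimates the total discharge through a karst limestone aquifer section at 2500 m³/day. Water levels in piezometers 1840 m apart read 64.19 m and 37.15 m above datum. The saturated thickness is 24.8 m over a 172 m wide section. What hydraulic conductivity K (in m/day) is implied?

Cross-sectional area A = 172 × 24.8 = 4266 m².
Hydraulic gradient i = (64.19 − 37.15) / 1840 = 27.04 / 1840 = 0.01470.
From Q = K·A·i, K = Q / (A·i) = 2500 / (4266 × 0.01470) = 39.88 m/day.

39.9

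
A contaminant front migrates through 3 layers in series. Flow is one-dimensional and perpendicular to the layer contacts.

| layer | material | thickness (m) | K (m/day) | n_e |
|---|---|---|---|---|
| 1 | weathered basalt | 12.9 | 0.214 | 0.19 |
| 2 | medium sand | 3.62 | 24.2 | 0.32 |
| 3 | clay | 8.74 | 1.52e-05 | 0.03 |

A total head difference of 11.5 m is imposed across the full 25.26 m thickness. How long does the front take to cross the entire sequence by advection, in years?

530

With flow normal to the layers, continuity requires the same specific discharge q through every layer.
Σ(b_i/K_i) = 12.9/0.214 + 3.62/24.2 + 8.74/1.52e-05 = 5.751e+05 d.
q = Δh / Σ(b_i/K_i) = 11.5 / 5.751e+05 = 2.000e-05 m/day.
In each layer the seepage velocity is v_i = q/n_i, so the layer transit time is t_i = b_i·n_i / q:
  layer 1 (weathered basalt): t_1 = 12.9 × 0.19 / 2.000e-05 = 1.226e+05 d
  layer 2 (medium sand): t_2 = 3.62 × 0.32 / 2.000e-05 = 57926 d
  layer 3 (clay): t_3 = 8.74 × 0.03 / 2.000e-05 = 13111 d
Total t = Σ t_i = 1.936e+05 days = 530.0 years.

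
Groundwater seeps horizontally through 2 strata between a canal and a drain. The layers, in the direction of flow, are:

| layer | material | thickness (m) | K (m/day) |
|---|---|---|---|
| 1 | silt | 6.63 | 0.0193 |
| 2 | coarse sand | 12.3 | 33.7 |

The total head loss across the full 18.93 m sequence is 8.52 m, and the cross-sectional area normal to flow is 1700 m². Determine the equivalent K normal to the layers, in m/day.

0.0550

Flow is perpendicular to layering, so the layers act in series and the equivalent K is the thickness-weighted harmonic mean.
Total thickness L = 6.63 + 12.3 = 18.93 m.
Σ(b_i/K_i) = 6.63/0.0193 + 12.3/33.7 = 343.9 d.
K_eq = L / Σ(b_i/K_i) = 18.93 / 343.9 = 0.05505 m/day.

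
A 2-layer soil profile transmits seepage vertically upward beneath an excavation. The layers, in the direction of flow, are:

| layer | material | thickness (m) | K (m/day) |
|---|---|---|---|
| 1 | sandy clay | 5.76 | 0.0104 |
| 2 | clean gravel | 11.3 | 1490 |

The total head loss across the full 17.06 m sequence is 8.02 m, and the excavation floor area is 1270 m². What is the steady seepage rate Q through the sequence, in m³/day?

Flow is perpendicular to layering, so the layers act in series and the equivalent K is the thickness-weighted harmonic mean.
Total thickness L = 5.76 + 11.3 = 17.06 m.
Σ(b_i/K_i) = 5.76/0.0104 + 11.3/1490 = 553.9 d.
K_eq = L / Σ(b_i/K_i) = 17.06 / 553.9 = 0.03080 m/day.
Q = K_eq · A · (Δh/L) = 0.03080 × 1270 × (8.02/17.06) = 18.39 m³/day.

18.4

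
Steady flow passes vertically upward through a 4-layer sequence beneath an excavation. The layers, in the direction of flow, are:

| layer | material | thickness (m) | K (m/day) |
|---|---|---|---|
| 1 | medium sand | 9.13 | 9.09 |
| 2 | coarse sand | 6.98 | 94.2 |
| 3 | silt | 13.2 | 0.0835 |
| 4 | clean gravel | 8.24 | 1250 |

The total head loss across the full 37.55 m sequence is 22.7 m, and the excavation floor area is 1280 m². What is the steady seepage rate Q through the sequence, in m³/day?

Flow is perpendicular to layering, so the layers act in series and the equivalent K is the thickness-weighted harmonic mean.
Total thickness L = 9.13 + 6.98 + 13.2 + 8.24 = 37.55 m.
Σ(b_i/K_i) = 9.13/9.09 + 6.98/94.2 + 13.2/0.0835 + 8.24/1250 = 159.2 d.
K_eq = L / Σ(b_i/K_i) = 37.55 / 159.2 = 0.2359 m/day.
Q = K_eq · A · (Δh/L) = 0.2359 × 1280 × (22.7/37.55) = 182.5 m³/day.

183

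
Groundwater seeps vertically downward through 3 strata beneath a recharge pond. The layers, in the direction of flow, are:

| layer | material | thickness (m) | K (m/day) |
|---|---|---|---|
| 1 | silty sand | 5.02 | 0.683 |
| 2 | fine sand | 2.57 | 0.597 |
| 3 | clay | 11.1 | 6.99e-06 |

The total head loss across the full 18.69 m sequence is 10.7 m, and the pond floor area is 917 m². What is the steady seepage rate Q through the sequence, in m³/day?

Flow is perpendicular to layering, so the layers act in series and the equivalent K is the thickness-weighted harmonic mean.
Total thickness L = 5.02 + 2.57 + 11.1 = 18.69 m.
Σ(b_i/K_i) = 5.02/0.683 + 2.57/0.597 + 11.1/6.99e-06 = 1.588e+06 d.
K_eq = L / Σ(b_i/K_i) = 18.69 / 1.588e+06 = 1.177e-05 m/day.
Q = K_eq · A · (Δh/L) = 1.177e-05 × 917 × (10.7/18.69) = 0.006179 m³/day.

0.00618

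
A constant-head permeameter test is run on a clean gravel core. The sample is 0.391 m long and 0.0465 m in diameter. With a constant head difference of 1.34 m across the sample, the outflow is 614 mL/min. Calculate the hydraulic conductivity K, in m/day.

152

Cross-sectional area A = π·(d/2)² = π × (0.0465/2)² = 0.001698 m².
Convert discharge: 614 mL/min = 1.023e-05 m³/s.
Darcy's law rearranged: K = Q·L / (A·Δh) = 1.023e-05 × 0.391 / (0.001698 × 1.34) = 0.001758 m/s = 151.9 m/day.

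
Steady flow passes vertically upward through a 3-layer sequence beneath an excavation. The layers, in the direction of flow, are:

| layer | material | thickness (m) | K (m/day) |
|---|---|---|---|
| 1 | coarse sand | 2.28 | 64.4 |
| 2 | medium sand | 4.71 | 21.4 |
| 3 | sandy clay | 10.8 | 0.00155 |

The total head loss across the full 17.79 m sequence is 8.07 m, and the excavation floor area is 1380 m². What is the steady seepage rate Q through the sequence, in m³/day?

1.60

Flow is perpendicular to layering, so the layers act in series and the equivalent K is the thickness-weighted harmonic mean.
Total thickness L = 2.28 + 4.71 + 10.8 = 17.79 m.
Σ(b_i/K_i) = 2.28/64.4 + 4.71/21.4 + 10.8/0.00155 = 6968 d.
K_eq = L / Σ(b_i/K_i) = 17.79 / 6968 = 0.002553 m/day.
Q = K_eq · A · (Δh/L) = 0.002553 × 1380 × (8.07/17.79) = 1.598 m³/day.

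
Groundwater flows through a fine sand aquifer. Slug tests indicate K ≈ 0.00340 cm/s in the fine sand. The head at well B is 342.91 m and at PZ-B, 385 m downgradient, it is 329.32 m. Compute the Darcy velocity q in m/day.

Convert K: 0.00340 cm/s × 864 = 2.938 m/day.
Hydraulic gradient i = (342.91 − 329.32) / 385 = 13.59 / 385 = 0.03530.
Specific discharge q = K · i = 2.938 × 0.03530 = 0.1037 m/day.

0.104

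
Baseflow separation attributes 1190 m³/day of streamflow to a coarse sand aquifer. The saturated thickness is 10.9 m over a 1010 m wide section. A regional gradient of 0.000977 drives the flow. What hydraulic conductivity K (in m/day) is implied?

111

Cross-sectional area A = 1010 × 10.9 = 11009 m².
Hydraulic gradient i = 0.000977.
From Q = K·A·i, K = Q / (A·i) = 1190 / (11009 × 0.0009770) = 110.6 m/day.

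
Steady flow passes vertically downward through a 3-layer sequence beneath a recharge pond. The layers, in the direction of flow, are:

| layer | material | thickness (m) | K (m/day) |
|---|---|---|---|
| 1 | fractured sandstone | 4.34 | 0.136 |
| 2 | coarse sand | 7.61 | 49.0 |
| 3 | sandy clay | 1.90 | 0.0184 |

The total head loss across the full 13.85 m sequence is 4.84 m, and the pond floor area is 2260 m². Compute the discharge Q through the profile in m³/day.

Flow is perpendicular to layering, so the layers act in series and the equivalent K is the thickness-weighted harmonic mean.
Total thickness L = 4.34 + 7.61 + 1.90 = 13.85 m.
Σ(b_i/K_i) = 4.34/0.136 + 7.61/49.0 + 1.90/0.0184 = 135.3 d.
K_eq = L / Σ(b_i/K_i) = 13.85 / 135.3 = 0.1023 m/day.
Q = K_eq · A · (Δh/L) = 0.1023 × 2260 × (4.84/13.85) = 80.83 m³/day.

80.8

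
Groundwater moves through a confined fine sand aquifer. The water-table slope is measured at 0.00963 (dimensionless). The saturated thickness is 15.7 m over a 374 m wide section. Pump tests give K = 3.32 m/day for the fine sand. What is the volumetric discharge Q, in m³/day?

188

Cross-sectional area A = 374 × 15.7 = 5872 m².
Hydraulic gradient i = 0.00963.
Darcy's law: Q = K · A · i = 3.320 × 5872 × 0.009630 = 187.7 m³/day.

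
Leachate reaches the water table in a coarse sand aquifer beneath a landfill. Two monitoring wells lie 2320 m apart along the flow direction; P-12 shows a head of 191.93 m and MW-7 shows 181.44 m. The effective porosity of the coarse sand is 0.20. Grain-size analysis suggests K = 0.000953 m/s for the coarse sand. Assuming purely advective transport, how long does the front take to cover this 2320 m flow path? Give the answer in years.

3.41

Convert K: 0.000953 m/s × 86400 = 82.34 m/day.
Hydraulic gradient i = (191.93 − 181.44) / 2320 = 10.49 / 2320 = 0.004522.
Darcy flux q = K · i = 82.34 × 0.004522 = 0.3723 m/day.
Seepage velocity v = q / n_e = 0.3723 / 0.20 = 1.862 m/day.
Travel time t = L / v = 2320 / 1.862 = 1246 days = 3.412 years.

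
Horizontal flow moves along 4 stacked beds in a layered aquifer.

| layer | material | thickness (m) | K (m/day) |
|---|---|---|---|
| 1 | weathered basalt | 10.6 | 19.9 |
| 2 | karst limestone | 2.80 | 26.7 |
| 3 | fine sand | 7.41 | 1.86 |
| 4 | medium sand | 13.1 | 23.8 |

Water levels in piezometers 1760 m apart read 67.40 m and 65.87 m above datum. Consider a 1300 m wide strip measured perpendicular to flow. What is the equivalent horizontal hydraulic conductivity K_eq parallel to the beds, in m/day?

Flow is parallel to layering, so each bed carries its own Darcy discharge and the transmissivities add.
Σ(K_i·b_i) = 19.9×10.6 + 26.7×2.80 + 1.86×7.41 + 23.8×13.1 = 611.3 m²/day.
Total thickness b = 33.91 m, so K_eq = Σ(K_i·b_i)/b = 18.03 m/day.

18.0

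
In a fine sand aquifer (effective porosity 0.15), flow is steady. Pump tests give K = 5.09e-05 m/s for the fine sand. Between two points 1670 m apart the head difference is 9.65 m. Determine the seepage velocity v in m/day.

0.169

Convert K: 5.09e-05 m/s × 86400 = 4.398 m/day.
Hydraulic gradient i = Δh / L = 9.65 / 1670 = 0.005778.
Darcy flux q = K · i = 4.398 × 0.005778 = 0.02541 m/day.
Seepage velocity v = q / n_e = 0.02541 / 0.15 = 0.1694 m/day.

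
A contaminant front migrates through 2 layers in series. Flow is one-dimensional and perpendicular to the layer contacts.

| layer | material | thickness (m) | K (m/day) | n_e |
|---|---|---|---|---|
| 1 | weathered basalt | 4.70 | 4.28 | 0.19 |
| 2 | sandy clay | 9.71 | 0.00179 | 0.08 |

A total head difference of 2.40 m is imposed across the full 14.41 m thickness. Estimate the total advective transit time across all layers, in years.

10.3

With flow normal to the layers, continuity requires the same specific discharge q through every layer.
Σ(b_i/K_i) = 4.70/4.28 + 9.71/0.00179 = 5426 d.
q = Δh / Σ(b_i/K_i) = 2.40 / 5426 = 0.0004423 m/day.
In each layer the seepage velocity is v_i = q/n_i, so the layer transit time is t_i = b_i·n_i / q:
  layer 1 (weathered basalt): t_1 = 4.70 × 0.19 / 0.0004423 = 2019 d
  layer 2 (sandy clay): t_2 = 9.71 × 0.08 / 0.0004423 = 1756 d
Total t = Σ t_i = 3775 days = 10.34 years.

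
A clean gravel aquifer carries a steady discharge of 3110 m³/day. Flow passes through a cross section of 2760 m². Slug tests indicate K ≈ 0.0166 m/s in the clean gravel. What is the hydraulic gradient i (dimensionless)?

Convert K: 0.0166 m/s × 86400 = 1434 m/day.
From Q = K·A·i, i = Q / (K·A) = 3110 / (1434 × 2760) = 0.0007857.

0.000786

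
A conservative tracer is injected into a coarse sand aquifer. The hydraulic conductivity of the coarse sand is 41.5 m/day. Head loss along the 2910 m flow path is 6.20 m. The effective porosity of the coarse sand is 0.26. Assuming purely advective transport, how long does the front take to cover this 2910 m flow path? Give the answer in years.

23.4

Hydraulic gradient i = Δh / L = 6.20 / 2910 = 0.002131.
Darcy flux q = K · i = 41.50 × 0.002131 = 0.08842 m/day.
Seepage velocity v = q / n_e = 0.08842 / 0.26 = 0.3401 m/day.
Travel time t = L / v = 2910 / 0.3401 = 8557 days = 23.43 years.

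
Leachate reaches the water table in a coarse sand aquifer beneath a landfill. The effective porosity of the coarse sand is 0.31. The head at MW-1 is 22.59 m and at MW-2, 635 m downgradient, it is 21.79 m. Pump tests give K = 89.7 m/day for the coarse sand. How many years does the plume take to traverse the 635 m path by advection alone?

Hydraulic gradient i = (22.59 − 21.79) / 635 = 0.8 / 635 = 0.001260.
Darcy flux q = K · i = 89.70 × 0.001260 = 0.1130 m/day.
Seepage velocity v = q / n_e = 0.1130 / 0.31 = 0.3645 m/day.
Travel time t = L / v = 635 / 0.3645 = 1742 days = 4.769 years.

4.77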